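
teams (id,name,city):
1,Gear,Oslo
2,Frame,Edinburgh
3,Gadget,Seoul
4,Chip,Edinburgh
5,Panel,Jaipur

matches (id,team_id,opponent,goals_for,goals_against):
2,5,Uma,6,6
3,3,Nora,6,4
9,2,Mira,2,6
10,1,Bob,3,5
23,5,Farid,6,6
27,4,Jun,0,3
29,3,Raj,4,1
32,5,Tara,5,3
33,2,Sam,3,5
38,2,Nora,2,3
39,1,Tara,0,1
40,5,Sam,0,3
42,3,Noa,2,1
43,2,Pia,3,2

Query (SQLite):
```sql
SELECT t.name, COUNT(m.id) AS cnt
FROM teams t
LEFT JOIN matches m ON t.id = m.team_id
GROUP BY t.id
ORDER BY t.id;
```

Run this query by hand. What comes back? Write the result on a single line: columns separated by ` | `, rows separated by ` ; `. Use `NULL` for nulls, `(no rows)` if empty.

Gear | 2 ; Frame | 4 ; Gadget | 3 ; Chip | 1 ; Panel | 4

LEFT JOIN keeps every teams row; unmatched ones get NULL for matches columns.
Group by teams.id and compute COUNT(m.id). COUNT(col) of an all-NULL group is 0.
  1: ids {10, 39} → COUNT(m.id)=2
  2: ids {9, 33, 38, 43} → COUNT(m.id)=4
  3: ids {3, 29, 42} → COUNT(m.id)=3
  4: ids {27} → COUNT(m.id)=1
  5: ids {2, 23, 32, 40} → COUNT(m.id)=4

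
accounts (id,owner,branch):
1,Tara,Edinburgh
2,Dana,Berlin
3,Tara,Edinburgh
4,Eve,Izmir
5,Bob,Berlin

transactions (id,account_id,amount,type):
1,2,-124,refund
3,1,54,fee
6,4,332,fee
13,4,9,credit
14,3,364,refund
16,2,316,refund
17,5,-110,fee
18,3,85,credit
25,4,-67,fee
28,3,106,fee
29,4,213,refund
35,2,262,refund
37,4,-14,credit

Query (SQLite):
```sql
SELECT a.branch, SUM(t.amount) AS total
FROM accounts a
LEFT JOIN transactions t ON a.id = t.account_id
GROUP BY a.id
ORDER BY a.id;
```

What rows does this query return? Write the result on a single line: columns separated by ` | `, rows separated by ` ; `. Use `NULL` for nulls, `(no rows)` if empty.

Edinburgh | 54 ; Berlin | 454 ; Edinburgh | 555 ; Izmir | 473 ; Berlin | -110

LEFT JOIN keeps every accounts row; unmatched ones get NULL for transactions columns.
Group by accounts.id and compute SUM(t.amount). SUM over an all-NULL group is NULL.
  1: ids {3} → SUM(t.amount)=54
  2: ids {1, 16, 35} → SUM(t.amount)=454
  3: ids {14, 18, 28} → SUM(t.amount)=555
  4: ids {6, 13, 25, 29, 37} → SUM(t.amount)=473
  5: ids {17} → SUM(t.amount)=-110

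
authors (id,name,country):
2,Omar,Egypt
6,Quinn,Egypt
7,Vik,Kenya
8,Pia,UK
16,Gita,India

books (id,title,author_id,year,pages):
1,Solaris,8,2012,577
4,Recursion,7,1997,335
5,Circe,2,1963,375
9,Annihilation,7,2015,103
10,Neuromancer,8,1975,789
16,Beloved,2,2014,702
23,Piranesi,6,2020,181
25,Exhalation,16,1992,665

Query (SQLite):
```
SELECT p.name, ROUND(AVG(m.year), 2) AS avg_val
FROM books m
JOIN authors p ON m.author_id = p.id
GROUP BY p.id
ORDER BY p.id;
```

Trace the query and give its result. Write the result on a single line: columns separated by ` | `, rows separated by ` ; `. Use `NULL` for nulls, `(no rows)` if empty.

Join each books row to its authors via author_id.
Group joined rows by authors.id; compute ROUND(AVG(m.year), 2) per group.
  2: ids {5, 16} → ROUND(AVG(m.year), 2)=1988.5
  6: ids {23} → ROUND(AVG(m.year), 2)=2020
  7: ids {4, 9} → ROUND(AVG(m.year), 2)=2006
  8: ids {1, 10} → ROUND(AVG(m.year), 2)=1993.5
  16: ids {25} → ROUND(AVG(m.year), 2)=1992

Omar | 1988.5 ; Quinn | 2020 ; Vik | 2006 ; Pia | 1993.5 ; Gita | 1992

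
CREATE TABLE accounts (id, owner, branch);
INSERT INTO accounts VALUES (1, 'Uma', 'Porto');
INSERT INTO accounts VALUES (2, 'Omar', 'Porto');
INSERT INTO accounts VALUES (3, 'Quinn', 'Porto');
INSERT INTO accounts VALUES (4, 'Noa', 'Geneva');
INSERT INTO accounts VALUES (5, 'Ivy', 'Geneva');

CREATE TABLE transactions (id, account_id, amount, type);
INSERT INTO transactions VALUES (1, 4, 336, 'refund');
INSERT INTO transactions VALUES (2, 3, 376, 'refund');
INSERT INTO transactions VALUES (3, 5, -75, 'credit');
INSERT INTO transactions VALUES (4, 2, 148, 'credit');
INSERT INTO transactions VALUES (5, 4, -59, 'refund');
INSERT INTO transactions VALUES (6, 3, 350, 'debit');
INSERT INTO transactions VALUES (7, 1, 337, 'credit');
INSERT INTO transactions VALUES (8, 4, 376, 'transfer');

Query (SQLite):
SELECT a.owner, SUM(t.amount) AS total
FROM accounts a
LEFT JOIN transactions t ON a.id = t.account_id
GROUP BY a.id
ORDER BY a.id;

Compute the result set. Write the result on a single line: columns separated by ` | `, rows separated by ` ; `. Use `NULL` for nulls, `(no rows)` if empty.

LEFT JOIN keeps every accounts row; unmatched ones get NULL for transactions columns.
Group by accounts.id and compute SUM(t.amount). SUM over an all-NULL group is NULL.
  1: ids {7} → SUM(t.amount)=337
  2: ids {4} → SUM(t.amount)=148
  3: ids {2, 6} → SUM(t.amount)=726
  4: ids {1, 5, 8} → SUM(t.amount)=653
  5: ids {3} → SUM(t.amount)=-75

Uma | 337 ; Omar | 148 ; Quinn | 726 ; Noa | 653 ; Ivy | -75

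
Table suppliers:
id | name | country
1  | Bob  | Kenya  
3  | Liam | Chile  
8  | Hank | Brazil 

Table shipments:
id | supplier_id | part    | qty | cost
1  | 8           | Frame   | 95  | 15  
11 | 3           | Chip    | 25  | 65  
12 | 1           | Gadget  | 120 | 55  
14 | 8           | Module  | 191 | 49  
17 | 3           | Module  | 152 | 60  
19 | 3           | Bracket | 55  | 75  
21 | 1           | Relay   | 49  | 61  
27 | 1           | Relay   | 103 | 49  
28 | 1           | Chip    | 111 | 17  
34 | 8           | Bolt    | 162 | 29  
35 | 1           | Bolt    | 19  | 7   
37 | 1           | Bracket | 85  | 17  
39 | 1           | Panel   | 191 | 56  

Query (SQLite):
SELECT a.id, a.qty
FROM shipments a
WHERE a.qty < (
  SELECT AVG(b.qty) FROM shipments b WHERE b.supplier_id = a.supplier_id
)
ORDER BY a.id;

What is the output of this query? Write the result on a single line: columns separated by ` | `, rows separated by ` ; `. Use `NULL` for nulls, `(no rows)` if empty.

1 | 95 ; 11 | 25 ; 19 | 55 ; 21 | 49 ; 35 | 19 ; 37 | 85

For each shipments row a, compute AVG(qty) over rows sharing a.supplier_id.
Keep row a if a.qty < that per-group AVG.
  supplier_id=1: AVG(qty) = 96.857143
  supplier_id=3: AVG(qty) = 77.333333
  supplier_id=8: AVG(qty) = 149.333333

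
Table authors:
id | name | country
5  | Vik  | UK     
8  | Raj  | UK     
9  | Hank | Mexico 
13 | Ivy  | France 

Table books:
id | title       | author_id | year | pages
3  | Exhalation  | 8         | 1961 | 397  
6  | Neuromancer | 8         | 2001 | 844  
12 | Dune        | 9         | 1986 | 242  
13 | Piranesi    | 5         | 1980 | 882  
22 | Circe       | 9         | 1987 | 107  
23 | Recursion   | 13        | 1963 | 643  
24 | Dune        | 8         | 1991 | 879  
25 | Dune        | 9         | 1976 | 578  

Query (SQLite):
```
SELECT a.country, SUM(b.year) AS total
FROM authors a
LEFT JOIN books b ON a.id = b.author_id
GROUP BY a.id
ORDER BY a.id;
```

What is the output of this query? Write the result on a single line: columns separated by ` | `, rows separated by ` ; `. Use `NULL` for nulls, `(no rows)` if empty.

UK | 1980 ; UK | 5953 ; Mexico | 5949 ; France | 1963

LEFT JOIN keeps every authors row; unmatched ones get NULL for books columns.
Group by authors.id and compute SUM(b.year). SUM over an all-NULL group is NULL.
  5: ids {13} → SUM(b.year)=1980
  8: ids {3, 6, 24} → SUM(b.year)=5953
  9: ids {12, 22, 25} → SUM(b.year)=5949
  13: ids {23} → SUM(b.year)=1963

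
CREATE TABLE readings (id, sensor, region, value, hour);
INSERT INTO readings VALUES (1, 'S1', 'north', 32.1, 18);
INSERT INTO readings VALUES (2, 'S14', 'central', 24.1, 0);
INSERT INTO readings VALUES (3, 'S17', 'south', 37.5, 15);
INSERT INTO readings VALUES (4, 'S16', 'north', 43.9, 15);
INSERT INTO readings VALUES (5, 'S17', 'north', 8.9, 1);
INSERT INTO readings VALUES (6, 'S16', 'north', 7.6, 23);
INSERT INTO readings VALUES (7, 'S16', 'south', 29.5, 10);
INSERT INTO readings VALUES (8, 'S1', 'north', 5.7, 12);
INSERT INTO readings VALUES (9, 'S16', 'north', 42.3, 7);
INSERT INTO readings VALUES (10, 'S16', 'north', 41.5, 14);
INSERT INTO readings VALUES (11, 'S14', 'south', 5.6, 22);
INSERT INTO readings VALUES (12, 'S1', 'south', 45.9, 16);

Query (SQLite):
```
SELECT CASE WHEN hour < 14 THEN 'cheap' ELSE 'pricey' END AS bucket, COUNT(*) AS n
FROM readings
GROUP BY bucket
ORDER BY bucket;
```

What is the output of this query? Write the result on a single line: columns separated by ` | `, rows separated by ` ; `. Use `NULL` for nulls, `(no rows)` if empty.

cheap | 5 ; pricey | 7

Bucket rows by hour < 14 → 'cheap' else 'pricey'; count each bucket.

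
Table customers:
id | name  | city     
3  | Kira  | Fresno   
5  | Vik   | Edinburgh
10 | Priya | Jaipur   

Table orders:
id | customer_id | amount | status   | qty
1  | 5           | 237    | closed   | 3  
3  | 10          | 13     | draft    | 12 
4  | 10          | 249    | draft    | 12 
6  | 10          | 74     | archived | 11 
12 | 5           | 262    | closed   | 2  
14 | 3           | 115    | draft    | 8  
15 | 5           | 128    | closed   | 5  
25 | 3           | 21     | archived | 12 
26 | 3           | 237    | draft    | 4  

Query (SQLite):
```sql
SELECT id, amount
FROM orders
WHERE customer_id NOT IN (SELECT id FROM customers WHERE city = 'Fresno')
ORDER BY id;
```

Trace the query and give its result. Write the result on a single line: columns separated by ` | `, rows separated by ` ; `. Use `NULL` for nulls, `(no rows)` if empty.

1 | 237 ; 3 | 13 ; 4 | 249 ; 6 | 74 ; 12 | 262 ; 15 | 128

Inner query: customers.id where city = 'Fresno'.
Outer: keep orders rows whose customer_id is not in that set.
Inner query → {3}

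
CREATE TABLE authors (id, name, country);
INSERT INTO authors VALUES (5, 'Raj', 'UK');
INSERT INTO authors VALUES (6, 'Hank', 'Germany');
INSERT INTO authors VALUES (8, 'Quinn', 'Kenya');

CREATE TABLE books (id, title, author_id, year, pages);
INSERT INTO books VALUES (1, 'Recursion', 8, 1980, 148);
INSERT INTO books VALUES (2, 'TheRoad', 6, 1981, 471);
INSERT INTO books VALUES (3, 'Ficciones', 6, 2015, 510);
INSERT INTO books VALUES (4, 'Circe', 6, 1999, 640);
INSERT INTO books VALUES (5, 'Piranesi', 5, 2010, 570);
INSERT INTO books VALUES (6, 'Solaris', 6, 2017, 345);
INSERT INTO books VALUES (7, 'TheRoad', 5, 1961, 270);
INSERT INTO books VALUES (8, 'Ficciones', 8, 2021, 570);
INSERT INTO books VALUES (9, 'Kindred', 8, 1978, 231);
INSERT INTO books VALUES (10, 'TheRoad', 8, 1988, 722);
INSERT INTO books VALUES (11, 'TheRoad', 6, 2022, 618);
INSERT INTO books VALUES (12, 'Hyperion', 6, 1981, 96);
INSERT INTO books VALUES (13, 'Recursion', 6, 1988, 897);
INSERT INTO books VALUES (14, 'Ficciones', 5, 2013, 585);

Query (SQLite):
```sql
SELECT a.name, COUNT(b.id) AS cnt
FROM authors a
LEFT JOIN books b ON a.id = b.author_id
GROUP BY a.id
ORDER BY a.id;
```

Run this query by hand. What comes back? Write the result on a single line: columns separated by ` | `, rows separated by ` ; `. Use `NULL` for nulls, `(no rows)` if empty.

LEFT JOIN keeps every authors row; unmatched ones get NULL for books columns.
Group by authors.id and compute COUNT(b.id). COUNT(col) of an all-NULL group is 0.
  5: ids {5, 7, 14} → COUNT(b.id)=3
  6: ids {2, 3, 4, 6, 11, 12, 13} → COUNT(b.id)=7
  8: ids {1, 8, 9, 10} → COUNT(b.id)=4

Raj | 3 ; Hank | 7 ; Quinn | 4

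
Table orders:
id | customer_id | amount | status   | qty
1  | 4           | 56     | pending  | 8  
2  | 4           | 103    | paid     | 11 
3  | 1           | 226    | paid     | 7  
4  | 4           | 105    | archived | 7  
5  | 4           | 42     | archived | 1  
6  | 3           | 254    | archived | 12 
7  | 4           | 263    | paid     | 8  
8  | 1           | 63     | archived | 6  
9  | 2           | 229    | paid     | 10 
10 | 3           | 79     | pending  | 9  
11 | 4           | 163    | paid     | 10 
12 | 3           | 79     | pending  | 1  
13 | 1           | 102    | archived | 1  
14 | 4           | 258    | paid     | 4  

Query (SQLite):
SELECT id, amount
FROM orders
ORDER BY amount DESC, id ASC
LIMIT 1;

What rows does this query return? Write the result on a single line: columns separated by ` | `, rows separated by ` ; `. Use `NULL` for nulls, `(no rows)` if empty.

Sort by amount desc, tiebreak id asc: (263, id=7), (258, id=14), (254, id=6), (229, id=9) …. Take first 1.

7 | 263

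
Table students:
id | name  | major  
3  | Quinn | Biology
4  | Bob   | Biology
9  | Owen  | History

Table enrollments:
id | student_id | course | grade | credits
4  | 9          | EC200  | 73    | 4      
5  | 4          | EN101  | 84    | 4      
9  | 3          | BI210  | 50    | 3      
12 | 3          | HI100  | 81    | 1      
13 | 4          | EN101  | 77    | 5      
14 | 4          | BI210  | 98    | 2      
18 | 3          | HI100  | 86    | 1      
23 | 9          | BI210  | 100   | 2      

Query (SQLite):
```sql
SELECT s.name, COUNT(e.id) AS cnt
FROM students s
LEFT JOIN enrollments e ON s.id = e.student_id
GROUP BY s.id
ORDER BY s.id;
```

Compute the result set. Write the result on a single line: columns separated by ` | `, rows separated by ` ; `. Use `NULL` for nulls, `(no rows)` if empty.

Quinn | 3 ; Bob | 3 ; Owen | 2

LEFT JOIN keeps every students row; unmatched ones get NULL for enrollments columns.
Group by students.id and compute COUNT(e.id). COUNT(col) of an all-NULL group is 0.
  3: ids {9, 12, 18} → COUNT(e.id)=3
  4: ids {5, 13, 14} → COUNT(e.id)=3
  9: ids {4, 23} → COUNT(e.id)=2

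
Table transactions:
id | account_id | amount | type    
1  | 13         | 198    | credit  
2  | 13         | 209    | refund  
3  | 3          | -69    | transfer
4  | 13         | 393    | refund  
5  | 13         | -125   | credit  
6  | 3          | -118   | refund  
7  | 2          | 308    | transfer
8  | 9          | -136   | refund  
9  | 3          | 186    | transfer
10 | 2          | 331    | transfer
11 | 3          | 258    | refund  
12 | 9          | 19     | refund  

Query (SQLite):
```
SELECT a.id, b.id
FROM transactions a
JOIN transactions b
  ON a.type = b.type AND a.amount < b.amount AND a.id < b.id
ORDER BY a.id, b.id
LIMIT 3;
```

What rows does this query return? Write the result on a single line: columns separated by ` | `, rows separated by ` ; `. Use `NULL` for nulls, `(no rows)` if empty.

2 | 4 ; 2 | 11 ; 3 | 7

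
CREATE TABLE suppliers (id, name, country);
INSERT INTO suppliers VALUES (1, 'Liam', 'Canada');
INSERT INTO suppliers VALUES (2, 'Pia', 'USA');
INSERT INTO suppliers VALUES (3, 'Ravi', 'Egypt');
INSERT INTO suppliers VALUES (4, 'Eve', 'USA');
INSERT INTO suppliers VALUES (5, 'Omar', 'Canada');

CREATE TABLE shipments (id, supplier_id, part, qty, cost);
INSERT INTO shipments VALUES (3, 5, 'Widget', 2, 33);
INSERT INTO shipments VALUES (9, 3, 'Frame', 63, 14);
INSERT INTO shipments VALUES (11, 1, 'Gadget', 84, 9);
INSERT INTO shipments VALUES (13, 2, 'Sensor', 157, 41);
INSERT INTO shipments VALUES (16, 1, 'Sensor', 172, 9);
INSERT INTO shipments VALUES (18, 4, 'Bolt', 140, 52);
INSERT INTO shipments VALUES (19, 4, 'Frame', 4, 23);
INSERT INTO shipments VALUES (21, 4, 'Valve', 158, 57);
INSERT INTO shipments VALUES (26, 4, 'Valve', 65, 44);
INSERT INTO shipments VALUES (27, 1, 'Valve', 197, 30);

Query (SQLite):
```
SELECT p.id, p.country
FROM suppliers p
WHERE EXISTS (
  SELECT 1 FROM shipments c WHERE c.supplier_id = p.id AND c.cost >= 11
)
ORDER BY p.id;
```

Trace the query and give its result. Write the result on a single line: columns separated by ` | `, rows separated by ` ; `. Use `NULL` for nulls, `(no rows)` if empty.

1 | Canada ; 2 | USA ; 3 | Egypt ; 4 | USA ; 5 | Canada

For each suppliers row, check whether any shipments with matching supplier_id has cost >= 11.
Keep rows where that is true.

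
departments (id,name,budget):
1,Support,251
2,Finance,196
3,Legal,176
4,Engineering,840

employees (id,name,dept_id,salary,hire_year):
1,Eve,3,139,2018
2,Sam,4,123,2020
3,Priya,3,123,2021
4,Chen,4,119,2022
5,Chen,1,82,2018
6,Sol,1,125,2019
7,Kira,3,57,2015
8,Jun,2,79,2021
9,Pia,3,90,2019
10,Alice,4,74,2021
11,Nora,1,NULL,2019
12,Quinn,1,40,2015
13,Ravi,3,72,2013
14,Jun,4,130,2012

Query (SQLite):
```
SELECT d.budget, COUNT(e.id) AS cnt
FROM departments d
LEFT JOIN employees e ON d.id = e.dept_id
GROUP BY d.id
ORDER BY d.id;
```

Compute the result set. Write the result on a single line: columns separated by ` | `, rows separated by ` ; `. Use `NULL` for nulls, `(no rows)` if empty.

LEFT JOIN keeps every departments row; unmatched ones get NULL for employees columns.
Group by departments.id and compute COUNT(e.id). COUNT(col) of an all-NULL group is 0.
  1: ids {5, 6, 11, 12} → COUNT(e.id)=4
  2: ids {8} → COUNT(e.id)=1
  3: ids {1, 3, 7, 9, 13} → COUNT(e.id)=5
  4: ids {2, 4, 10, 14} → COUNT(e.id)=4

251 | 4 ; 196 | 1 ; 176 | 5 ; 840 | 4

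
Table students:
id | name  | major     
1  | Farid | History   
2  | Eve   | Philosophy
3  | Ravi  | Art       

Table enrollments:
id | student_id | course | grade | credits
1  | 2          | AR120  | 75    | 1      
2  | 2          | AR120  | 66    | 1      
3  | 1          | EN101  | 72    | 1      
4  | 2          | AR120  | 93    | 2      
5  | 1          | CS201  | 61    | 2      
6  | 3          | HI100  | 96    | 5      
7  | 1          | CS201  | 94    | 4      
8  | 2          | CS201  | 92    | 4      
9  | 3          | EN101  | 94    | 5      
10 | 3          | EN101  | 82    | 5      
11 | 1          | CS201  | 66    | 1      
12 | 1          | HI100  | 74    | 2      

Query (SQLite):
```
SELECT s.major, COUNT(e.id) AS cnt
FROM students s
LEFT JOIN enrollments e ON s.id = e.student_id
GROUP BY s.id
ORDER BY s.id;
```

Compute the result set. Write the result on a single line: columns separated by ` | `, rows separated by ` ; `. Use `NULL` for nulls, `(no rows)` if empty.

LEFT JOIN keeps every students row; unmatched ones get NULL for enrollments columns.
Group by students.id and compute COUNT(e.id). COUNT(col) of an all-NULL group is 0.
  1: ids {3, 5, 7, 11, 12} → COUNT(e.id)=5
  2: ids {1, 2, 4, 8} → COUNT(e.id)=4
  3: ids {6, 9, 10} → COUNT(e.id)=3

History | 5 ; Philosophy | 4 ; Art | 3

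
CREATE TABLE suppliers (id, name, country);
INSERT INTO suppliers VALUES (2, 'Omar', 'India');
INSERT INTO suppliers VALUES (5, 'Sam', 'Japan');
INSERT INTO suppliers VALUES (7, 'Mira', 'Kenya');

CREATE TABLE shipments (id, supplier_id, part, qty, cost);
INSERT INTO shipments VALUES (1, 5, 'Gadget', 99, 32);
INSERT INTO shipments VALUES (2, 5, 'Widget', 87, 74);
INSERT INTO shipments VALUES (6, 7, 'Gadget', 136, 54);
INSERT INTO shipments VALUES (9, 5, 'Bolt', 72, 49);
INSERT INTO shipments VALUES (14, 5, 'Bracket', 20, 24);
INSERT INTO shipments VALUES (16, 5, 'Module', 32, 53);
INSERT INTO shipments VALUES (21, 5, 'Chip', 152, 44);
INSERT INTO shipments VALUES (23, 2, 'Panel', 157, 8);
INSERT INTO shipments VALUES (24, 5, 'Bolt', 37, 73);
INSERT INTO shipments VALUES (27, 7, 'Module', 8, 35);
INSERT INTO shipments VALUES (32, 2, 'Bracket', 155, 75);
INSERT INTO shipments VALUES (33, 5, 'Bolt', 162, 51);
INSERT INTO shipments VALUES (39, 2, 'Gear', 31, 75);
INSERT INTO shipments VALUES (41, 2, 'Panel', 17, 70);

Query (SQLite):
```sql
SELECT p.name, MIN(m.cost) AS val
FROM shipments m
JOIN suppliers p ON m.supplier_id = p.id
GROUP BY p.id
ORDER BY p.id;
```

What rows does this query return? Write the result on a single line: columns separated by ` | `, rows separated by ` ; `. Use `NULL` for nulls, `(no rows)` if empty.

Omar | 8 ; Sam | 24 ; Mira | 35

Join each shipments row to its suppliers via supplier_id.
Group joined rows by suppliers.id; compute MIN(m.cost) per group.
  2: ids {23, 32, 39, 41} → MIN(m.cost)=8
  5: ids {1, 2, 9, 14, 16, 21, 24, 33} → MIN(m.cost)=24
  7: ids {6, 27} → MIN(m.cost)=35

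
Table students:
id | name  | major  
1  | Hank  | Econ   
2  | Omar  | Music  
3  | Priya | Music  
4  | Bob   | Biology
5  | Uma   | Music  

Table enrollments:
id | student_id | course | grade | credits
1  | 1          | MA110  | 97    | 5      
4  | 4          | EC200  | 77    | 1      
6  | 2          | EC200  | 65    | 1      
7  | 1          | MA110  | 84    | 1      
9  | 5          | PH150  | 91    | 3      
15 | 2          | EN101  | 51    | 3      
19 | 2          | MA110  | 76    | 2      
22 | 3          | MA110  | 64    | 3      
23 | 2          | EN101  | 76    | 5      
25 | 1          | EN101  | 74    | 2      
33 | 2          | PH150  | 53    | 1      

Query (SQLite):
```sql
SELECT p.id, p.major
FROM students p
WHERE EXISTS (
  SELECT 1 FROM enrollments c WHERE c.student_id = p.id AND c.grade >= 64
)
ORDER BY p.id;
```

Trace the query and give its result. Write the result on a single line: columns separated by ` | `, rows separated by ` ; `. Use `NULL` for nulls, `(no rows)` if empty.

1 | Econ ; 2 | Music ; 3 | Music ; 4 | Biology ; 5 | Music

For each students row, check whether any enrollments with matching student_id has grade >= 64.
Keep rows where that is true.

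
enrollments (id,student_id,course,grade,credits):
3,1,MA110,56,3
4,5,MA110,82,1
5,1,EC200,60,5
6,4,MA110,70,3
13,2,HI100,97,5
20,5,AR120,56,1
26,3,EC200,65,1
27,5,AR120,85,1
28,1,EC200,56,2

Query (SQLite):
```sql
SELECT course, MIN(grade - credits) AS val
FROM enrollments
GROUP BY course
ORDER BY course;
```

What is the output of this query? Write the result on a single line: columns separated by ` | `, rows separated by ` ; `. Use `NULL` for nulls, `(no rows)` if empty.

AR120 | 55 ; EC200 | 54 ; HI100 | 92 ; MA110 | 53

For each row compute grade - credits.
Group by course; take MIN of the expression per group.
  AR120: ids {20, 27} → MIN(grade - credits)=55
  EC200: ids {5, 26, 28} → MIN(grade - credits)=54
  HI100: ids {13} → MIN(grade - credits)=92
  MA110: ids {3, 4, 6} → MIN(grade - credits)=53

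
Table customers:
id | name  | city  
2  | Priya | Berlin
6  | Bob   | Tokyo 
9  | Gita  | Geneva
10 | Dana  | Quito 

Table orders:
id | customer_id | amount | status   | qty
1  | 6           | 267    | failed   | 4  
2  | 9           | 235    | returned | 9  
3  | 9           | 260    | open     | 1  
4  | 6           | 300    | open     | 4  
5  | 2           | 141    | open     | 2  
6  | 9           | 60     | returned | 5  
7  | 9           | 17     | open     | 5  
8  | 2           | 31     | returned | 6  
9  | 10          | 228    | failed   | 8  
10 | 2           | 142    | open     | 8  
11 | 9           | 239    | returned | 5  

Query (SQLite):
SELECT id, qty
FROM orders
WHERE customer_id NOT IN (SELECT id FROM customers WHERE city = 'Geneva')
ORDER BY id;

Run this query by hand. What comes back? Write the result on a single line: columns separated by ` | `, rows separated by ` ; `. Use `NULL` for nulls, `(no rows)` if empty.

1 | 4 ; 4 | 4 ; 5 | 2 ; 8 | 6 ; 9 | 8 ; 10 | 8

Inner query: customers.id where city = 'Geneva'.
Outer: keep orders rows whose customer_id is not in that set.
Inner query → {9}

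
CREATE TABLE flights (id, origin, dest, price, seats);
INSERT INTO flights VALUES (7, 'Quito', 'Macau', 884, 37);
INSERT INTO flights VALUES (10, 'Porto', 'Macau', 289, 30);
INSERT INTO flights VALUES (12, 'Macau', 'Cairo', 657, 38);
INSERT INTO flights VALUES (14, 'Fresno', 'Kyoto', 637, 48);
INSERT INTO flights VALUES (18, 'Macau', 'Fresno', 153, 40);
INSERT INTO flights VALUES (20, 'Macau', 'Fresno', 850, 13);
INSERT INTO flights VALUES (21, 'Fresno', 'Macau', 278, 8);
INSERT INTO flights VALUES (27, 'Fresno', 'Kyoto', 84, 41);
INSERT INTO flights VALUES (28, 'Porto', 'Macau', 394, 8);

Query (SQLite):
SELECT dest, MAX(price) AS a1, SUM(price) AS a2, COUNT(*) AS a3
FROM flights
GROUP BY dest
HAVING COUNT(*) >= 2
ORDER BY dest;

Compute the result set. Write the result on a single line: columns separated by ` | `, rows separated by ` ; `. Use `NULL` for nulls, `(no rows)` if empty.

Group flights by dest.
Per group compute: MAX(price), SUM(price), COUNT(*).
HAVING: drop groups with fewer than 2 rows.
  Cairo: ids {12} → MAX(price)=657, SUM(price)=657, COUNT(*)=1
  Fresno: ids {18, 20} → MAX(price)=850, SUM(price)=1003, COUNT(*)=2
  Kyoto: ids {14, 27} → MAX(price)=637, SUM(price)=721, COUNT(*)=2
  Macau: ids {7, 10, 21, 28} → MAX(price)=884, SUM(price)=1845, COUNT(*)=4

Fresno | 850 | 1003 | 2 ; Kyoto | 637 | 721 | 2 ; Macau | 884 | 1845 | 4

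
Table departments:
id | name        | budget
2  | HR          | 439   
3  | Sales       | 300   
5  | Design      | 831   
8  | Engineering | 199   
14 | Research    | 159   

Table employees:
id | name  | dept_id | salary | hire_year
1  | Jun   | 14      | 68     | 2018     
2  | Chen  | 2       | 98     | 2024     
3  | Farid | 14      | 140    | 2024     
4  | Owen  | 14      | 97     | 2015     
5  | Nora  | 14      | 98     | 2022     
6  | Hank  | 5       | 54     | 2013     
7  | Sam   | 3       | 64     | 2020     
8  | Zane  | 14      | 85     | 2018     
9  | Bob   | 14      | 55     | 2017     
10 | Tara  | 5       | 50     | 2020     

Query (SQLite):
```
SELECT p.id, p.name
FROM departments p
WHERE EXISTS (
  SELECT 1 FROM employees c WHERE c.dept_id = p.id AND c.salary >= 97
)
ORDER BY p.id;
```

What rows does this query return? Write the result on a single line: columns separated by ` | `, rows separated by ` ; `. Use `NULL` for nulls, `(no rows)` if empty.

2 | HR ; 14 | Research

For each departments row, check whether any employees with matching dept_id has salary >= 97.
Keep rows where that is true.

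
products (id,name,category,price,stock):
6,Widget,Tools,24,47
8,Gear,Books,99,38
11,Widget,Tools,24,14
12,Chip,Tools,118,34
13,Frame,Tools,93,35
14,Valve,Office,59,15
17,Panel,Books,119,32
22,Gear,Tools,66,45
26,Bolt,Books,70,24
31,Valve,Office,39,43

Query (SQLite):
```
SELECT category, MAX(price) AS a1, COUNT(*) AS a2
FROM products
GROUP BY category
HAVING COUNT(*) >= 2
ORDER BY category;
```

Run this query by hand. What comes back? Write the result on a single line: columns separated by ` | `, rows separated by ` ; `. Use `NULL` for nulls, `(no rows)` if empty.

Group products by category.
Per group compute: MAX(price), COUNT(*).
HAVING: drop groups with fewer than 2 rows.
  Books: ids {8, 17, 26} → MAX(price)=119, COUNT(*)=3
  Office: ids {14, 31} → MAX(price)=59, COUNT(*)=2
  Tools: ids {6, 11, 12, 13, 22} → MAX(price)=118, COUNT(*)=5

Books | 119 | 3 ; Office | 59 | 2 ; Tools | 118 | 5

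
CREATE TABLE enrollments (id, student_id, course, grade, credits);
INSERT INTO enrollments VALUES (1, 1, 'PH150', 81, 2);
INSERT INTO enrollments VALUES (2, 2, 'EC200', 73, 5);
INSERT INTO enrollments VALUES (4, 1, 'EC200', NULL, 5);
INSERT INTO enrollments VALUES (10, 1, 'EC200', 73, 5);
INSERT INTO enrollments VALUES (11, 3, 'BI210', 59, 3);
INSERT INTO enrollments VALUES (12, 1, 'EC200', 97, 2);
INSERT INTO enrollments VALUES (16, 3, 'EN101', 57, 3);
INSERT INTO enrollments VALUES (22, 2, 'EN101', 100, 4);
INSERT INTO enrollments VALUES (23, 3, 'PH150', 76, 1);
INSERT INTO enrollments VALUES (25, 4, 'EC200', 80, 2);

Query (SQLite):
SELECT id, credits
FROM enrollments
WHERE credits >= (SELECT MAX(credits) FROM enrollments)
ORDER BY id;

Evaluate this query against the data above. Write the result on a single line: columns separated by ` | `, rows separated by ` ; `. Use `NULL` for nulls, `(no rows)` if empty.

2 | 5 ; 4 | 5 ; 10 | 5

Scalar subquery: MAX(credits) over all enrollments rows = 5.
Keep rows where credits >= that value.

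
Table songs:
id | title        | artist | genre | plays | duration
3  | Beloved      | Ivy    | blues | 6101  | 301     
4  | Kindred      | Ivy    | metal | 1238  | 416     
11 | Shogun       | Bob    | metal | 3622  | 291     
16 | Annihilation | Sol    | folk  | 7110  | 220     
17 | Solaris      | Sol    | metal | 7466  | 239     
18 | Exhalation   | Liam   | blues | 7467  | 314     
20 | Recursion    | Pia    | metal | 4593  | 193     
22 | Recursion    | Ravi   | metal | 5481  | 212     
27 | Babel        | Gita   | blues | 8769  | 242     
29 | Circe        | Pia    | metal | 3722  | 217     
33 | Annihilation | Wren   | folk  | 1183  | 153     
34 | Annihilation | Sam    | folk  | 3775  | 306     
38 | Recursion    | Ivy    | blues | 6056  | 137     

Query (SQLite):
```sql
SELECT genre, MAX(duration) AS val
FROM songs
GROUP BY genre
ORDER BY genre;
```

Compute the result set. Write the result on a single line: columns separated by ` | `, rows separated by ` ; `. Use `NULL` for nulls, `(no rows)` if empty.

Partition songs by genre; compute MAX(duration) within each group.
  blues: ids {3, 18, 27, 38} → MAX(duration)=314
  folk: ids {16, 33, 34} → MAX(duration)=306
  metal: ids {4, 11, 17, 20, 22, 29} → MAX(duration)=416

blues | 314 ; folk | 306 ; metal | 416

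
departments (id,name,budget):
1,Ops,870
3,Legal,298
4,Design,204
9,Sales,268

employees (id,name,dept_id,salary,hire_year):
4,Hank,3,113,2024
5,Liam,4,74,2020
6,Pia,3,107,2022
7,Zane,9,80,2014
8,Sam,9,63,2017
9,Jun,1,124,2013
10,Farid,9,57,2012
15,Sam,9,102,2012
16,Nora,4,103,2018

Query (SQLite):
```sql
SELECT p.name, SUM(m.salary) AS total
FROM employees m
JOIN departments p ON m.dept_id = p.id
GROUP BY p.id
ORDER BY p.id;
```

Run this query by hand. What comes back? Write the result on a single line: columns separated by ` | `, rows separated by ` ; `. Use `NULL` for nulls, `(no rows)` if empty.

Ops | 124 ; Legal | 220 ; Design | 177 ; Sales | 302

Join each employees row to its departments via dept_id.
Group joined rows by departments.id; compute SUM(m.salary) per group.
  1: ids {9} → SUM(m.salary)=124
  3: ids {4, 6} → SUM(m.salary)=220
  4: ids {5, 16} → SUM(m.salary)=177
  9: ids {7, 8, 10, 15} → SUM(m.salary)=302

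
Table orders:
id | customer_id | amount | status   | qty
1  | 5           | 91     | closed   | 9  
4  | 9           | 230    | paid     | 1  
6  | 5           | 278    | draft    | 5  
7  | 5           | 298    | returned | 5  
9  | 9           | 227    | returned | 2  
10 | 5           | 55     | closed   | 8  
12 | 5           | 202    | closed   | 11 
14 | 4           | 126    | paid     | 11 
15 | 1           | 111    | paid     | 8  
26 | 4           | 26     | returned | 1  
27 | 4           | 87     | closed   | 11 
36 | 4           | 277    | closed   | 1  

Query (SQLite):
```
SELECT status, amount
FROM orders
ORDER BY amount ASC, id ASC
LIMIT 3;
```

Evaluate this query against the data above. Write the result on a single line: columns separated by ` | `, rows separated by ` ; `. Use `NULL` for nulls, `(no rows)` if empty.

returned | 26 ; closed | 55 ; closed | 87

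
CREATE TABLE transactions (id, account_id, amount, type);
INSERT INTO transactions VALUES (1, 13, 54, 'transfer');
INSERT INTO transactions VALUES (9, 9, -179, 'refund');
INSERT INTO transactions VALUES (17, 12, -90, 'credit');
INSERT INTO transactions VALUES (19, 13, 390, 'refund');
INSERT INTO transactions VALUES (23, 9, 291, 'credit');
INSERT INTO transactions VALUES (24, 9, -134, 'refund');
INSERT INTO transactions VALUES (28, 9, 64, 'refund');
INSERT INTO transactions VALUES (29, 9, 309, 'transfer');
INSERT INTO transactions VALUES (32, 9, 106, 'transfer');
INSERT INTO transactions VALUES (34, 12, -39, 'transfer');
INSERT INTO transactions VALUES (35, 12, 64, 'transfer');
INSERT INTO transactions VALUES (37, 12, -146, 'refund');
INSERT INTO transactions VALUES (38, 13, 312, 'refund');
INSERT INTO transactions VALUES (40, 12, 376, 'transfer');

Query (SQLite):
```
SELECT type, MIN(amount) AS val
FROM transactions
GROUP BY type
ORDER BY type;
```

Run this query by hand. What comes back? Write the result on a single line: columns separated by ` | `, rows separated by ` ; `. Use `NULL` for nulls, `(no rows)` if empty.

credit | -90 ; refund | -179 ; transfer | -39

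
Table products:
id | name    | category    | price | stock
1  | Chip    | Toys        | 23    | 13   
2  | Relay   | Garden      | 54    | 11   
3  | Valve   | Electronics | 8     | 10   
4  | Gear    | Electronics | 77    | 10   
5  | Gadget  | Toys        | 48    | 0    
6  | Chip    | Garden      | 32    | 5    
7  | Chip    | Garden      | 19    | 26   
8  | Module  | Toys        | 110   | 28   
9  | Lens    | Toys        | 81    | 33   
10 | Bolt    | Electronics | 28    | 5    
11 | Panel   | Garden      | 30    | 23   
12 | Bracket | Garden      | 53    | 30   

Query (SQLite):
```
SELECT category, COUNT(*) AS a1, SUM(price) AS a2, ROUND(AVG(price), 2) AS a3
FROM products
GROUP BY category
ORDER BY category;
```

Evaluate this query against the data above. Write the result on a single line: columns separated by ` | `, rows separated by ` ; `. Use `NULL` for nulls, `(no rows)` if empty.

Group products by category.
Per group compute: COUNT(*), SUM(price), ROUND(AVG(price), 2).
  Electronics: ids {3, 4, 10} → COUNT(*)=3, SUM(price)=113, ROUND(AVG(price), 2)=37.67
  Garden: ids {2, 6, 7, 11, 12} → COUNT(*)=5, SUM(price)=188, ROUND(AVG(price), 2)=37.6
  Toys: ids {1, 5, 8, 9} → COUNT(*)=4, SUM(price)=262, ROUND(AVG(price), 2)=65.5

Electronics | 3 | 113 | 37.67 ; Garden | 5 | 188 | 37.6 ; Toys | 4 | 262 | 65.5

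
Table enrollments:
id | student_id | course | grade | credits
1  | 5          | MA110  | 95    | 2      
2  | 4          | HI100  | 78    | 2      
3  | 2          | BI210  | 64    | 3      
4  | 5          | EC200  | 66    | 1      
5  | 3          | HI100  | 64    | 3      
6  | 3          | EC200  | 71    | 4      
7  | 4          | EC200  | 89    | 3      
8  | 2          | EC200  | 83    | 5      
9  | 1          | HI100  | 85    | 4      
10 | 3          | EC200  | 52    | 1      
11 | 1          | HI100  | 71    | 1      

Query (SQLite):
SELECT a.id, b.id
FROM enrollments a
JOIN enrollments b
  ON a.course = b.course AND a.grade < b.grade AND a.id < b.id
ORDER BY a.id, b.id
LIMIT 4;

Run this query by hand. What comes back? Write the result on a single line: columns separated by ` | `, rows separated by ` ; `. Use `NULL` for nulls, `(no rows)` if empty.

Pairs (a,b) with same course, a.grade < b.grade, a.id < b.id.
course groups: BI210:{3} EC200:{4,6,7,8,10} HI100:{2,5,9,11} MA110:{1}
Ordered by (a.id, b.id); first 4.

2 | 9 ; 4 | 6 ; 4 | 7 ; 4 | 8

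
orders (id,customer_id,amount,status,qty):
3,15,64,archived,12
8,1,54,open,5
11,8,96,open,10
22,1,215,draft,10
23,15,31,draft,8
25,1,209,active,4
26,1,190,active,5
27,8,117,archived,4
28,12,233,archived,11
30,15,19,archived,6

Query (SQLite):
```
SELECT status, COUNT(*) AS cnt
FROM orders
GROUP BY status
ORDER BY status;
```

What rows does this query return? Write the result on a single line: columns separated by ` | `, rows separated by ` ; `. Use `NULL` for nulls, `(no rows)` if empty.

Partition orders by status; compute COUNT(*) within each group.
  active: ids {25, 26} → COUNT(*)=2
  archived: ids {3, 27, 28, 30} → COUNT(*)=4
  draft: ids {22, 23} → COUNT(*)=2
  open: ids {8, 11} → COUNT(*)=2

active | 2 ; archived | 4 ; draft | 2 ; open | 2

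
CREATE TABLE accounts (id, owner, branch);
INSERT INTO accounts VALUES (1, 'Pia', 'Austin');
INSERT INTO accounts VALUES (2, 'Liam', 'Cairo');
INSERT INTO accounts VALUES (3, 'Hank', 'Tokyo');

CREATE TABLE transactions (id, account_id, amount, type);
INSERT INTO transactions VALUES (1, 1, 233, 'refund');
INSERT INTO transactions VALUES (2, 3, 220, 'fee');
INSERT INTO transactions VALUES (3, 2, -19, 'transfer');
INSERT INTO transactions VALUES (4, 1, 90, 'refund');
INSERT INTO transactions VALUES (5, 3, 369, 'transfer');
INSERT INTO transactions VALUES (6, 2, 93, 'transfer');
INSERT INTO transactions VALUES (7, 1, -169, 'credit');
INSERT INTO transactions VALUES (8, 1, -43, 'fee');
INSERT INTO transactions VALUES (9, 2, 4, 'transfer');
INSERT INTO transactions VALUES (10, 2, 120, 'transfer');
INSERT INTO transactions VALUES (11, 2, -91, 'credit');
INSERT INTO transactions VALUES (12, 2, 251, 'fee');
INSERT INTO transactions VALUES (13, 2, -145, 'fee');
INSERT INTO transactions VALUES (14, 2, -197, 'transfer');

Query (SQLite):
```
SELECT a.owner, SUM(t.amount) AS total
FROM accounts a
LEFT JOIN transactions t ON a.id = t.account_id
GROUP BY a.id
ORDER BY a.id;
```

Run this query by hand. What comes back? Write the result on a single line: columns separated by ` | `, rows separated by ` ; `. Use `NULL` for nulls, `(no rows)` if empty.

Pia | 111 ; Liam | 16 ; Hank | 589

LEFT JOIN keeps every accounts row; unmatched ones get NULL for transactions columns.
Group by accounts.id and compute SUM(t.amount). SUM over an all-NULL group is NULL.
  1: ids {1, 4, 7, 8} → SUM(t.amount)=111
  2: ids {3, 6, 9, 10, 11, 12, 13, 14} → SUM(t.amount)=16
  3: ids {2, 5} → SUM(t.amount)=589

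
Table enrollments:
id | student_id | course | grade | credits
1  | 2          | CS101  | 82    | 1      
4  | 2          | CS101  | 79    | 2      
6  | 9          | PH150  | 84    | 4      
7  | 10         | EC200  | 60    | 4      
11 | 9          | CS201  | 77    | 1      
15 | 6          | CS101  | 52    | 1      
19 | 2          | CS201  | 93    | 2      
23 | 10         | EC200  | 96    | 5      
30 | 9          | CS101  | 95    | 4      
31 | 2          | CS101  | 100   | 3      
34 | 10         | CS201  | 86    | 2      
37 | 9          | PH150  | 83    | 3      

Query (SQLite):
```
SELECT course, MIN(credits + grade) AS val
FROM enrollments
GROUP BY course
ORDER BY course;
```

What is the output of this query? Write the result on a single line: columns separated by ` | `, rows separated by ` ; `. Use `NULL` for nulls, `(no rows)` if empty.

CS101 | 53 ; CS201 | 78 ; EC200 | 64 ; PH150 | 86

For each row compute credits + grade.
Group by course; take MIN of the expression per group.
  CS101: ids {1, 4, 15, 30, 31} → MIN(credits + grade)=53
  CS201: ids {11, 19, 34} → MIN(credits + grade)=78
  EC200: ids {7, 23} → MIN(credits + grade)=64
  PH150: ids {6, 37} → MIN(credits + grade)=86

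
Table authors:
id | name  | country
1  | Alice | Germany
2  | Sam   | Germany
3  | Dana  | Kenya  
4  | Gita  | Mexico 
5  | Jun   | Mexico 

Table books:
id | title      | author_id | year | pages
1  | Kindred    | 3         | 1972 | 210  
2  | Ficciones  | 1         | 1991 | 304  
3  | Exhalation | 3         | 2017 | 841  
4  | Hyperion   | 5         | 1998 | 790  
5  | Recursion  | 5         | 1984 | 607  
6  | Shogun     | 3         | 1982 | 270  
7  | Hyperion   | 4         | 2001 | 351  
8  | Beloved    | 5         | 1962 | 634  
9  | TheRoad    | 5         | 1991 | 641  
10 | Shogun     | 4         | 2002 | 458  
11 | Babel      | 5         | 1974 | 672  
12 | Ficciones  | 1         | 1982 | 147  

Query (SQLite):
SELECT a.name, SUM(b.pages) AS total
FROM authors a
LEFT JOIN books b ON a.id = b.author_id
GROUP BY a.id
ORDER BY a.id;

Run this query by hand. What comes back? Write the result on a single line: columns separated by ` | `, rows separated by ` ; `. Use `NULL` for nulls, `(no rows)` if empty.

Alice | 451 ; Sam | NULL ; Dana | 1321 ; Gita | 809 ; Jun | 3344

LEFT JOIN keeps every authors row; unmatched ones get NULL for books columns.
Group by authors.id and compute SUM(b.pages). SUM over an all-NULL group is NULL.
  1: ids {2, 12} → SUM(b.pages)=451
  2: ids {—} → SUM(b.pages)=NULL
  3: ids {1, 3, 6} → SUM(b.pages)=1321
  4: ids {7, 10} → SUM(b.pages)=809
  5: ids {4, 5, 8, 9, 11} → SUM(b.pages)=3344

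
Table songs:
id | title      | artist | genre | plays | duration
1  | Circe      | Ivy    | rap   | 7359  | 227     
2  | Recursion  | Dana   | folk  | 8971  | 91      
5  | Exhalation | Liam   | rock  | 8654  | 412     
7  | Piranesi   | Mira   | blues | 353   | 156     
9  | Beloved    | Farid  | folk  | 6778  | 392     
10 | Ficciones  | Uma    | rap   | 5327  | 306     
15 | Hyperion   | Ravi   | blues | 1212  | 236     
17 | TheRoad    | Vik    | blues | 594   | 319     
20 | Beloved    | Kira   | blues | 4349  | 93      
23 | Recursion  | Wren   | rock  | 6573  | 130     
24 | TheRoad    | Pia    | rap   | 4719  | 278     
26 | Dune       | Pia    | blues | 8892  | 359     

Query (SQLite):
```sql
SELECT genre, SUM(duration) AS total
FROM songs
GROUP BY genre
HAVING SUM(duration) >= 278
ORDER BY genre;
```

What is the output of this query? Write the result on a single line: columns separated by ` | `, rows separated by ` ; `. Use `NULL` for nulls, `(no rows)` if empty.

blues | 1163 ; folk | 483 ; rap | 811 ; rock | 542

Partition songs by genre; compute SUM(duration) within each group.
HAVING: keep groups where SUM(duration) >= 278.
  blues: ids {7, 15, 17, 20, 26} → SUM(duration)=1163
  folk: ids {2, 9} → SUM(duration)=483
  rap: ids {1, 10, 24} → SUM(duration)=811
  rock: ids {5, 23} → SUM(duration)=542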